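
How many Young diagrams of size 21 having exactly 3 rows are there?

37

There are too many to list fully; the first 12 (by largest part) are:
19, 1, 1
18, 2, 1
17, 3, 1
17, 2, 2
16, 4, 1
16, 3, 2
15, 5, 1
15, 4, 2
15, 3, 3
14, 6, 1
14, 5, 2
14, 4, 3
…and 25 more, for 37 total.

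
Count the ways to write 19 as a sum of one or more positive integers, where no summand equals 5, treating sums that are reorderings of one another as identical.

Enumerating by decreasing first part gives 355 partitions in all.

355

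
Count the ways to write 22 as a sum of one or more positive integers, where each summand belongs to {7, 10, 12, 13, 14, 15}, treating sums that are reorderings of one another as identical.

Enumerating:
15,7
12,10

2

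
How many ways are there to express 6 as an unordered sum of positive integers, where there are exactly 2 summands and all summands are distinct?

The partitions of 6 that satisfy the conditions:
5, 1
4, 2

2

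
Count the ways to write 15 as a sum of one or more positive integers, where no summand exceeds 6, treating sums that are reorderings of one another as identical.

110

Direct enumeration gives 110 partitions.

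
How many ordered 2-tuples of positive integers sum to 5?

Equivalently, choose which 1 of the 4 gaps become plus signs: C(4,1) = 4.

4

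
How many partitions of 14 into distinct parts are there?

They are:
14
13,1
12,2
11,3
11,2,1
10,4
10,3,1
9,5
9,4,1
9,3,2
8,6
8,5,1
8,4,2
8,3,2,1
7,6,1
7,5,2
7,4,3
7,4,2,1
6,5,3
6,5,2,1
6,4,3,1
5,4,3,2
That's 22 in total.

22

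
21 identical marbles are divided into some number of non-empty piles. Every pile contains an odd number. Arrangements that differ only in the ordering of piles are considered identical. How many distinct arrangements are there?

76

Enumerating by decreasing first part gives 76 partitions in all.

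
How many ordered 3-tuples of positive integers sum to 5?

6

A composition of 5 into 3 positive parts is chosen by placing 2 dividers among the 4 gaps between 5 units: C(4,2) = 6.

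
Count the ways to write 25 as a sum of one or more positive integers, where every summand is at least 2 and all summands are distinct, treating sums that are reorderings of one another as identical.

A full systematic count gives 76.

76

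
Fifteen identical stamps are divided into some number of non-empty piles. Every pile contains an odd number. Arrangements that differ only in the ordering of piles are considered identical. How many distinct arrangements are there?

27

A partial list (first 12 by largest part):
15
1, 1, 13
1, 3, 11
1, 1, 1, 1, 11
1, 5, 9
3, 3, 9
1, 1, 1, 3, 9
1, 1, 1, 1, 1, 1, 9
1, 7, 7
3, 5, 7
1, 1, 1, 5, 7
1, 1, 3, 3, 7
…and 15 more, for 27 total.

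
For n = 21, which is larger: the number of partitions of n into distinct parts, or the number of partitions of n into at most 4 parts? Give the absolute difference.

Partitions of 21 into distinct parts: 76.
Partitions of 21 into at most 4 parts: 120.
|76 − 120| = 44.

44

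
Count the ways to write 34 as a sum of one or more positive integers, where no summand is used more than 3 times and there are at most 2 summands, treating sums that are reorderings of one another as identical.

18

The partitions of 34 that satisfy the conditions:
34
33,1
32,2
31,3
30,4
29,5
28,6
27,7
26,8
25,9
24,10
23,11
22,12
21,13
20,14
19,15
18,16
17,17
That's 18 in total.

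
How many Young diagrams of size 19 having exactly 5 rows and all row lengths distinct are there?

5

They are:
9+4+3+2+1
8+5+3+2+1
7+6+3+2+1
7+5+4+2+1
6+5+4+3+1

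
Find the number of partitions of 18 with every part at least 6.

6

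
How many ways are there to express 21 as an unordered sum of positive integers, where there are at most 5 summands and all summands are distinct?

There are 75 such partitions.

75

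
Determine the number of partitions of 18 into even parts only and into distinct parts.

8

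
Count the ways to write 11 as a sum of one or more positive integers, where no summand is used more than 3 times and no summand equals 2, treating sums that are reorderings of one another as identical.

Enumerating:
11
10+1
9+1+1
8+3
8+1+1+1
7+4
7+3+1
6+5
6+4+1
6+3+1+1
5+5+1
5+4+1+1
5+3+3
5+3+1+1+1
4+4+3
4+4+1+1+1
4+3+3+1
3+3+3+1+1
Counting gives 18.

18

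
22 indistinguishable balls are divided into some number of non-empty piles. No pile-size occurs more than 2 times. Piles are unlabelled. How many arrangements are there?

Enumerating by decreasing first part gives 297 partitions in all.

297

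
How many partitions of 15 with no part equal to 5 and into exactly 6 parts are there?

19

Listing the qualifying partitions of 15:
1 + 1 + 1 + 1 + 1 + 10
1 + 1 + 1 + 1 + 2 + 9
1 + 1 + 1 + 1 + 3 + 8
1 + 1 + 1 + 2 + 2 + 8
1 + 1 + 1 + 1 + 4 + 7
1 + 1 + 1 + 2 + 3 + 7
1 + 1 + 2 + 2 + 2 + 7
1 + 1 + 1 + 2 + 4 + 6
1 + 1 + 1 + 3 + 3 + 6
1 + 1 + 2 + 2 + 3 + 6
1 + 2 + 2 + 2 + 2 + 6
1 + 1 + 1 + 4 + 4 + 4
1 + 1 + 2 + 3 + 4 + 4
1 + 2 + 2 + 2 + 4 + 4
1 + 1 + 3 + 3 + 3 + 4
1 + 2 + 2 + 3 + 3 + 4
2 + 2 + 2 + 2 + 3 + 4
1 + 2 + 3 + 3 + 3 + 3
2 + 2 + 2 + 3 + 3 + 3
Counting gives 19.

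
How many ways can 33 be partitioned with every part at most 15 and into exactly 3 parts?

19

The partitions of 33 that satisfy the conditions:
15, 15, 3
15, 14, 4
15, 13, 5
15, 12, 6
15, 11, 7
15, 10, 8
15, 9, 9
14, 14, 5
14, 13, 6
14, 12, 7
14, 11, 8
14, 10, 9
13, 13, 7
13, 12, 8
13, 11, 9
13, 10, 10
12, 12, 9
12, 11, 10
11, 11, 11
That's 19 in total.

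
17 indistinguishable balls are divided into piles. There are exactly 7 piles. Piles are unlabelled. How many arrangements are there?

There are too many to list fully; the first 12 (by largest part) are:
11 + 1 + 1 + 1 + 1 + 1 + 1
10 + 2 + 1 + 1 + 1 + 1 + 1
9 + 3 + 1 + 1 + 1 + 1 + 1
9 + 2 + 2 + 1 + 1 + 1 + 1
8 + 4 + 1 + 1 + 1 + 1 + 1
8 + 3 + 2 + 1 + 1 + 1 + 1
8 + 2 + 2 + 2 + 1 + 1 + 1
7 + 5 + 1 + 1 + 1 + 1 + 1
7 + 4 + 2 + 1 + 1 + 1 + 1
7 + 3 + 3 + 1 + 1 + 1 + 1
7 + 3 + 2 + 2 + 1 + 1 + 1
7 + 2 + 2 + 2 + 2 + 1 + 1
…and 26 more, for 38 total.

38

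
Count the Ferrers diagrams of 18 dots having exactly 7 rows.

A partial list (first 12 by largest part):
12+1+1+1+1+1+1
11+2+1+1+1+1+1
10+3+1+1+1+1+1
10+2+2+1+1+1+1
9+4+1+1+1+1+1
9+3+2+1+1+1+1
9+2+2+2+1+1+1
8+5+1+1+1+1+1
8+4+2+1+1+1+1
8+3+3+1+1+1+1
8+3+2+2+1+1+1
8+2+2+2+2+1+1
…and 37 more, for 49 total.

49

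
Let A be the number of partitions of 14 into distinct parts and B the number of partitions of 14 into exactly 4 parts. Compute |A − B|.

Partitions of 14 into distinct parts: 22.
Partitions of 14 into exactly 4 parts: 23.
|22 − 23| = 1.

1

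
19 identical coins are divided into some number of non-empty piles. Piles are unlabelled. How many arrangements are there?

There are 490 such partitions.

490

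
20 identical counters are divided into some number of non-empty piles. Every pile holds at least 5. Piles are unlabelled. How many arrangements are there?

13

They are:
20
5 + 15
6 + 14
7 + 13
8 + 12
9 + 11
10 + 10
5 + 5 + 10
5 + 6 + 9
5 + 7 + 8
6 + 6 + 8
6 + 7 + 7
5 + 5 + 5 + 5
That's 13 in total.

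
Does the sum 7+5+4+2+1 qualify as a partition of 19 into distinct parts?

Yes

The parts sum to 19, and the condition 'all summands are distinct' holds.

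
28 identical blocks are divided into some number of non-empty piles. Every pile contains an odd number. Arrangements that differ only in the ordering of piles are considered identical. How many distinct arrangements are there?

222

Systematic enumeration (by largest part, then next-largest, …) yields 222.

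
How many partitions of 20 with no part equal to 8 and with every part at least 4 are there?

19

Listing the qualifying partitions of 20:
20
4, 16
5, 15
6, 14
7, 13
4, 4, 12
9, 11
4, 5, 11
10, 10
4, 6, 10
5, 5, 10
4, 7, 9
5, 6, 9
6, 7, 7
4, 4, 5, 7
4, 4, 6, 6
4, 5, 5, 6
5, 5, 5, 5
4, 4, 4, 4, 4
That's 19 in total.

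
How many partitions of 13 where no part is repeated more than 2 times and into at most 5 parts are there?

43

There are too many to list fully; the first 12 (by largest part) are:
13
1 + 12
2 + 11
1 + 1 + 11
3 + 10
1 + 2 + 10
4 + 9
1 + 3 + 9
2 + 2 + 9
1 + 1 + 2 + 9
5 + 8
1 + 4 + 8
…and 31 more, for 43 total.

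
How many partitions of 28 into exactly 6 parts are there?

391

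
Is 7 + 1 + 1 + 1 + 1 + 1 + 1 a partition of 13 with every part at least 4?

No

The parts sum to 13, and the condition 'every summand is at least 4' is violated.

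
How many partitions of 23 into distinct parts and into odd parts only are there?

9

Enumerating:
23
19+3+1
17+5+1
15+7+1
15+5+3
13+9+1
13+7+3
11+9+3
11+7+5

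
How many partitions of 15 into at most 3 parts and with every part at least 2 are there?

19

Listing the qualifying partitions of 15:
15
13+2
12+3
11+4
11+2+2
10+5
10+3+2
9+6
9+4+2
9+3+3
8+7
8+5+2
8+4+3
7+6+2
7+5+3
7+4+4
6+6+3
6+5+4
5+5+5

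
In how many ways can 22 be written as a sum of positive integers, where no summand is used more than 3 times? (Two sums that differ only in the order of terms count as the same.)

There are 484 such partitions.

484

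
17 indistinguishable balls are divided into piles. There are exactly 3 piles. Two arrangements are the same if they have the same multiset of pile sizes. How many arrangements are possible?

Enumerating:
15,1,1
14,2,1
13,3,1
13,2,2
12,4,1
12,3,2
11,5,1
11,4,2
11,3,3
10,6,1
10,5,2
10,4,3
9,7,1
9,6,2
9,5,3
9,4,4
8,8,1
8,7,2
8,6,3
8,5,4
7,7,3
7,6,4
7,5,5
6,6,5

24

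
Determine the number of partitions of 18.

A full systematic count gives 385.

385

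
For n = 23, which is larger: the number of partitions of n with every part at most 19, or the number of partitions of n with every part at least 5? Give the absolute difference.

Partitions of 23 with every part at most 19: 1248.
Partitions of 23 with every part at least 5: 21.
|1248 − 21| = 1227.

1227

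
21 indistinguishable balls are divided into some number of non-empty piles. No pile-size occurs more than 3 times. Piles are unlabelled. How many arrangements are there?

There are 395 such partitions.

395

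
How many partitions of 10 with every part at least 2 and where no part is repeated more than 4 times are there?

11

Enumerating:
10
8 + 2
7 + 3
6 + 4
6 + 2 + 2
5 + 5
5 + 3 + 2
4 + 4 + 2
4 + 3 + 3
4 + 2 + 2 + 2
3 + 3 + 2 + 2
Counting gives 11.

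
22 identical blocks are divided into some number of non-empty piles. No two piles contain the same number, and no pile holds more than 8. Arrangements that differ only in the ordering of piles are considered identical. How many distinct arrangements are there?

12

Listing the qualifying partitions of 22:
8, 7, 6, 1
8, 7, 5, 2
8, 7, 4, 3
8, 7, 4, 2, 1
8, 6, 5, 3
8, 6, 5, 2, 1
8, 6, 4, 3, 1
8, 5, 4, 3, 2
7, 6, 5, 4
7, 6, 5, 3, 1
7, 6, 4, 3, 2
7, 5, 4, 3, 2, 1
That's 12 in total.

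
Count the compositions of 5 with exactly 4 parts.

4

By stars and bars with positive parts, the count is C(4,3) = 4.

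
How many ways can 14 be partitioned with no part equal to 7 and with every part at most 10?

113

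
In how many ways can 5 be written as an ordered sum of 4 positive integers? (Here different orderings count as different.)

By stars and bars with positive parts, the count is C(4,3) = 4.

4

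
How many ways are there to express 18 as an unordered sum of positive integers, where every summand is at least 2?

88

Direct enumeration gives 88 partitions.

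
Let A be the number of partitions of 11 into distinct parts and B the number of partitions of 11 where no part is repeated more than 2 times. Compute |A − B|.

15

Partitions of 11 into distinct parts: 12.
Partitions of 11 where no part is repeated more than 2 times: 27.
|12 − 27| = 15.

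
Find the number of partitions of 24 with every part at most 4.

169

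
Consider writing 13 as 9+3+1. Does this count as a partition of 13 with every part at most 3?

No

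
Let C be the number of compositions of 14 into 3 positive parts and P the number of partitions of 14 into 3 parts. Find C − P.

Compositions: C(13,2) = 78.
Partitions of 14 into exactly 3 parts: 16.
Difference: 78 − 16 = 62.

62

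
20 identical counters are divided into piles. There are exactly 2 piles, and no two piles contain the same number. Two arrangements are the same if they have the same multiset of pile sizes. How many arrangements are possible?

9

The partitions of 20 that satisfy the conditions:
19 + 1
18 + 2
17 + 3
16 + 4
15 + 5
14 + 6
13 + 7
12 + 8
11 + 9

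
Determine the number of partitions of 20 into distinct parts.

There are too many to list fully; the first 12 (by largest part) are:
20
19,1
18,2
17,3
17,2,1
16,4
16,3,1
15,5
15,4,1
15,3,2
14,6
14,5,1
…and 52 more, for 64 total.

64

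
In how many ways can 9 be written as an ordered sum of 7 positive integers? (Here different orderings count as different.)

28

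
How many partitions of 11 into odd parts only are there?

12

Listing the qualifying partitions of 11:
11
9+1+1
7+3+1
7+1+1+1+1
5+5+1
5+3+3
5+3+1+1+1
5+1+1+1+1+1+1
3+3+3+1+1
3+3+1+1+1+1+1
3+1+1+1+1+1+1+1+1
1+1+1+1+1+1+1+1+1+1+1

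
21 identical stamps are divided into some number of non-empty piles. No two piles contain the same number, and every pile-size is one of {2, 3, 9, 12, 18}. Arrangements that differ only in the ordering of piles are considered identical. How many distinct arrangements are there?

2

Listing the qualifying partitions of 21:
18,3
12,9
Counting gives 2.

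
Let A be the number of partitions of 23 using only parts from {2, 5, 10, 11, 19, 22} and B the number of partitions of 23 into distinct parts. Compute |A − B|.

Partitions of 23 using only parts from {2, 5, 10, 11, 19, 22}: 7.
Partitions of 23 into distinct parts: 104.
|7 − 104| = 97.

97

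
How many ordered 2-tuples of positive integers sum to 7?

6

A composition of 7 into 2 positive parts is chosen by placing 1 dividers among the 6 gaps between 7 units: C(6,1) = 6.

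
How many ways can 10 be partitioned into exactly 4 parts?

Listing the qualifying partitions of 10:
7 + 1 + 1 + 1
6 + 2 + 1 + 1
5 + 3 + 1 + 1
5 + 2 + 2 + 1
4 + 4 + 1 + 1
4 + 3 + 2 + 1
4 + 2 + 2 + 2
3 + 3 + 3 + 1
3 + 3 + 2 + 2
Counting gives 9.

9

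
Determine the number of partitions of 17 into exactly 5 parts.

A partial list (first 12 by largest part):
13,1,1,1,1
12,2,1,1,1
11,3,1,1,1
11,2,2,1,1
10,4,1,1,1
10,3,2,1,1
10,2,2,2,1
9,5,1,1,1
9,4,2,1,1
9,3,3,1,1
9,3,2,2,1
9,2,2,2,2
…and 35 more, for 47 total.

47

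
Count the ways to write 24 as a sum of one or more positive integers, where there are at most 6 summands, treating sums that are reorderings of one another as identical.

532

Counting exhaustively, 532 partitions satisfy the conditions.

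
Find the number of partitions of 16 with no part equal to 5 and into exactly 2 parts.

7

The partitions of 16 that satisfy the conditions:
15,1
14,2
13,3
12,4
10,6
9,7
8,8
That's 7 in total.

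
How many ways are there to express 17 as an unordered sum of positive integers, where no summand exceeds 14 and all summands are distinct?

35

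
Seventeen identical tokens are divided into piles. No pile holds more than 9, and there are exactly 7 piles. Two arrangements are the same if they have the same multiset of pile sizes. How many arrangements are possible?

36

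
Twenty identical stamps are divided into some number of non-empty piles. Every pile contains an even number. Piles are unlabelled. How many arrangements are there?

A partial list (first 12 by largest part):
20
18, 2
16, 4
16, 2, 2
14, 6
14, 4, 2
14, 2, 2, 2
12, 8
12, 6, 2
12, 4, 4
12, 4, 2, 2
12, 2, 2, 2, 2
…and 30 more, for 42 total.

42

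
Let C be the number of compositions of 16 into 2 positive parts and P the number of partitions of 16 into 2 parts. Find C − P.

7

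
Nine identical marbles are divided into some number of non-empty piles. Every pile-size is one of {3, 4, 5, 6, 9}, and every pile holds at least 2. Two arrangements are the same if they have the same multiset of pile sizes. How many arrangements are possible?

4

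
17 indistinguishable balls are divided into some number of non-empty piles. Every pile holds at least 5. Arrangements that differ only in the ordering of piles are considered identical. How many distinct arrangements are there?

7

They are:
17
5 + 12
6 + 11
7 + 10
8 + 9
5 + 5 + 7
5 + 6 + 6
Counting gives 7.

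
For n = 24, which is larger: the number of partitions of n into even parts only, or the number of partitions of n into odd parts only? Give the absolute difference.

45

Partitions of 24 into even parts only: 77.
Partitions of 24 into odd parts only: 122.
|77 − 122| = 45.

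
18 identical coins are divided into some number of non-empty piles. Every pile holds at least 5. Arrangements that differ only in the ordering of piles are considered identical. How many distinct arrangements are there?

Enumerating:
18
5,13
6,12
7,11
8,10
9,9
5,5,8
5,6,7
6,6,6

9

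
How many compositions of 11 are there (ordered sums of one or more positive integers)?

There are 10 gaps and each independently is a cut or not, giving 2^10 = 1024.

1024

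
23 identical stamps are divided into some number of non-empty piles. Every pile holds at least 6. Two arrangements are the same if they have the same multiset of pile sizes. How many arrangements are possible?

12

They are:
23
17,6
16,7
15,8
14,9
13,10
12,11
11,6,6
10,7,6
9,8,6
9,7,7
8,8,7
That's 12 in total.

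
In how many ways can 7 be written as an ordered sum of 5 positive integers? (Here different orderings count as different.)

Equivalently, choose which 4 of the 6 gaps become plus signs: C(6,4) = 15.

15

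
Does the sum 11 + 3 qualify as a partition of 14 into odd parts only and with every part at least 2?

Yes

The parts sum to 14, and the condition 'every summand is odd' holds; the condition 'every summand is at least 2' holds.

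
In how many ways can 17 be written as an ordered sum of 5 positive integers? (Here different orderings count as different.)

1820

Place 4 bars in the 16 internal gaps of a row of 17 dots: C(16,4) = 1820.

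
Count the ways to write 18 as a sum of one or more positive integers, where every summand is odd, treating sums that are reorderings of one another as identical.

46

A partial list (first 12 by largest part):
17+1
15+3
15+1+1+1
13+5
13+3+1+1
13+1+1+1+1+1
11+7
11+5+1+1
11+3+3+1
11+3+1+1+1+1
11+1+1+1+1+1+1+1
9+9
…and 34 more, for 46 total.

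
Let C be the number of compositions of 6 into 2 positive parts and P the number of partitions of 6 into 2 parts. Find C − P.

Compositions: C(5,1) = 5.
Unordered (partitions into 2 parts): 3.
Difference: 5 − 3 = 2.

2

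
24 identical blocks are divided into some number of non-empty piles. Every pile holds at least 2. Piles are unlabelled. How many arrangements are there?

320

A full systematic count gives 320.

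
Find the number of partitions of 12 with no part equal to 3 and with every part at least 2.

13

They are:
12
2+10
4+8
2+2+8
5+7
6+6
2+4+6
2+2+2+6
2+5+5
4+4+4
2+2+4+4
2+2+2+2+4
2+2+2+2+2+2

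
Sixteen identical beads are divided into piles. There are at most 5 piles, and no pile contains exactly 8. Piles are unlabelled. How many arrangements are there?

86

A full systematic count gives 86.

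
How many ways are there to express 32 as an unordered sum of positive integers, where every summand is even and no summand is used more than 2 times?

89

There are 89 such partitions.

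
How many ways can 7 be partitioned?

The partitions of 7 that satisfy the conditions:
7
6, 1
5, 2
5, 1, 1
4, 3
4, 2, 1
4, 1, 1, 1
3, 3, 1
3, 2, 2
3, 2, 1, 1
3, 1, 1, 1, 1
2, 2, 2, 1
2, 2, 1, 1, 1
2, 1, 1, 1, 1, 1
1, 1, 1, 1, 1, 1, 1
That's 15 in total.

15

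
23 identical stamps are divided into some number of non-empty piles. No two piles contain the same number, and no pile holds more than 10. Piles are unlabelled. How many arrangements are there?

A partial list (first 12 by largest part):
10 + 9 + 4
10 + 9 + 3 + 1
10 + 8 + 5
10 + 8 + 4 + 1
10 + 8 + 3 + 2
10 + 7 + 6
10 + 7 + 5 + 1
10 + 7 + 4 + 2
10 + 7 + 3 + 2 + 1
10 + 6 + 5 + 2
10 + 6 + 4 + 3
10 + 6 + 4 + 2 + 1
…and 24 more, for 36 total.

36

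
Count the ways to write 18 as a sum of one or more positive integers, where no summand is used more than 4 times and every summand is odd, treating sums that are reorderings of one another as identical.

26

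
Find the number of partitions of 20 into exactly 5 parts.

84

Direct enumeration gives 84 partitions.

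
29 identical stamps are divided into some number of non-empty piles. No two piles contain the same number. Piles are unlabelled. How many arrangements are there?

Systematic enumeration (by largest part, then next-largest, …) yields 256.

256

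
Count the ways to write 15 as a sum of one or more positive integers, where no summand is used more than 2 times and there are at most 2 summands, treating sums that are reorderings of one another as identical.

8

The partitions of 15 that satisfy the conditions:
15
14,1
13,2
12,3
11,4
10,5
9,6
8,7
That's 8 in total.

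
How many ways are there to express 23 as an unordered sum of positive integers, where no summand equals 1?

Systematic enumeration (by largest part, then next-largest, …) yields 253.

253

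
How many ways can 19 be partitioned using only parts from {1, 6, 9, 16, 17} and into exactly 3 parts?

They are:
17, 1, 1
9, 9, 1

2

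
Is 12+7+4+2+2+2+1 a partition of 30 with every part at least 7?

No

The parts sum to 30, and the condition 'every summand is at least 7' is violated.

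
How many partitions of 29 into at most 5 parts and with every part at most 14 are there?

362

A full systematic count gives 362.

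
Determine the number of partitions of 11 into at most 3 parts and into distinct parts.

11

The partitions of 11 that satisfy the conditions:
11
10,1
9,2
8,3
8,2,1
7,4
7,3,1
6,5
6,4,1
6,3,2
5,4,2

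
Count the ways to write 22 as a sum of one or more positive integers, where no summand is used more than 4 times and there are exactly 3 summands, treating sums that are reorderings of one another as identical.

There are too many to list fully; the first 12 (by largest part) are:
20+1+1
19+2+1
18+3+1
18+2+2
17+4+1
17+3+2
16+5+1
16+4+2
16+3+3
15+6+1
15+5+2
15+4+3
…and 28 more, for 40 total.

40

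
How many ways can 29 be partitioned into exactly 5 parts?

333

There are 333 such partitions.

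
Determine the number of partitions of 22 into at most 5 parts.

255

Direct enumeration gives 255 partitions.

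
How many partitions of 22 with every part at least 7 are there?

7

They are:
22
15+7
14+8
13+9
12+10
11+11
8+7+7
Counting gives 7.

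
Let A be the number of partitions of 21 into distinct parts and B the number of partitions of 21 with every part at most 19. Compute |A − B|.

Partitions of 21 into distinct parts: 76.
Partitions of 21 with every part at most 19: 790.
|76 − 790| = 714.

714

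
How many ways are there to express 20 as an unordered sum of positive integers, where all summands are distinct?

64

There are too many to list fully; the first 12 (by largest part) are:
20
19 + 1
18 + 2
17 + 3
17 + 2 + 1
16 + 4
16 + 3 + 1
15 + 5
15 + 4 + 1
15 + 3 + 2
14 + 6
14 + 5 + 1
…and 52 more, for 64 total.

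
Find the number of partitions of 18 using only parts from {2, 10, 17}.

They are:
2+2+2+2+10
2+2+2+2+2+2+2+2+2
Counting gives 2.

2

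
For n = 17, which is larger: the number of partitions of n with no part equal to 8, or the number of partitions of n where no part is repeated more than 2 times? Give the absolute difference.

Partitions of 17 with no part equal to 8: 267.
Partitions of 17 where no part is repeated more than 2 times: 108.
|267 − 108| = 159.

159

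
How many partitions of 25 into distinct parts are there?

142

Direct enumeration gives 142 partitions.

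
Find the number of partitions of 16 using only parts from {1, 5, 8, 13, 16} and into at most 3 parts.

2

They are:
16
8, 8
That's 2 in total.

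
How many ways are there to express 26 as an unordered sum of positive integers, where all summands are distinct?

165

Enumerating by decreasing first part gives 165 partitions in all.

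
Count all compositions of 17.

65536

There are 16 gaps and each independently is a cut or not, giving 2^16 = 65536.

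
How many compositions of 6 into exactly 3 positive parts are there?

10

A composition of 6 into 3 positive parts is chosen by placing 2 dividers among the 5 gaps between 6 units: C(5,2) = 10.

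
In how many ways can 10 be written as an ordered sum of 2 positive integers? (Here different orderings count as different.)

Equivalently, choose which 1 of the 9 gaps become plus signs: C(9,1) = 9.

9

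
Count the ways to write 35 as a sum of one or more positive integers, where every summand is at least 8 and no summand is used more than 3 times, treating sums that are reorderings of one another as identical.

30

There are too many to list fully; the first 12 (by largest part) are:
35
27+8
26+9
25+10
24+11
23+12
22+13
21+14
20+15
19+16
19+8+8
18+17
…and 18 more, for 30 total.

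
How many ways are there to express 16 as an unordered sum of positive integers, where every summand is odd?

32

A partial list (first 12 by largest part):
15+1
13+3
13+1+1+1
11+5
11+3+1+1
11+1+1+1+1+1
9+7
9+5+1+1
9+3+3+1
9+3+1+1+1+1
9+1+1+1+1+1+1+1
7+7+1+1
…and 20 more, for 32 total.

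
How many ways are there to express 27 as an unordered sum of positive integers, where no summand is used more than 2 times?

731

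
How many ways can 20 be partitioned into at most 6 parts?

Counting exhaustively, 282 partitions satisfy the conditions.

282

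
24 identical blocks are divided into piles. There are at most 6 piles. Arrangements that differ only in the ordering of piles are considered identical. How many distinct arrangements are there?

532

There are 532 such partitions.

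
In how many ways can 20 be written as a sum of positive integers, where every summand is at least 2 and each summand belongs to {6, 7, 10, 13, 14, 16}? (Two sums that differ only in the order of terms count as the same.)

They are:
14+6
13+7
10+10
7+7+6

4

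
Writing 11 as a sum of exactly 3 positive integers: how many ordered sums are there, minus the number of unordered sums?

Compositions: C(10,2) = 45.
Partitions of 11 into exactly 3 parts: 10.
Difference: 45 − 10 = 35.

35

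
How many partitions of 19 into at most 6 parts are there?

235

There are 235 such partitions.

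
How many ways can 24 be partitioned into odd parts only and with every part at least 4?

6

Listing the qualifying partitions of 24:
19 + 5
17 + 7
15 + 9
13 + 11
9 + 5 + 5 + 5
7 + 7 + 5 + 5
Counting gives 6.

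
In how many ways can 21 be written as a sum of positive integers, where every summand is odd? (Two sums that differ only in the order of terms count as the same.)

Direct enumeration gives 76 partitions.

76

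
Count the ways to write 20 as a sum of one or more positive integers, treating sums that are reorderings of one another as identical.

627

Systematic enumeration (by largest part, then next-largest, …) yields 627.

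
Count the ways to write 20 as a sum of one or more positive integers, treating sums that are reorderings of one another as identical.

627

Enumerating by decreasing first part gives 627 partitions in all.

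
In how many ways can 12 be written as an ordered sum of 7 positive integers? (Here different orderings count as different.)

462

Place 6 bars in the 11 internal gaps of a row of 12 dots: C(11,6) = 462.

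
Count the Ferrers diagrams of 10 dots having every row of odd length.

Listing the qualifying partitions of 10:
9,1
7,3
7,1,1,1
5,5
5,3,1,1
5,1,1,1,1,1
3,3,3,1
3,3,1,1,1,1
3,1,1,1,1,1,1,1
1,1,1,1,1,1,1,1,1,1
That's 10 in total.

10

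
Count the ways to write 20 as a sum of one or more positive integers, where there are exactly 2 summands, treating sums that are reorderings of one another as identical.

10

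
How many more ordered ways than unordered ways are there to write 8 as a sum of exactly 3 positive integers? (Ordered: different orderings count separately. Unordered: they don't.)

Ordered (compositions into 3 parts): C(7,2) = 21.
Unordered (partitions into 3 parts): 5.
Difference: 21 − 5 = 16.

16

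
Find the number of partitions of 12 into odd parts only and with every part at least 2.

3

Listing the qualifying partitions of 12:
3 + 9
5 + 7
3 + 3 + 3 + 3
That's 3 in total.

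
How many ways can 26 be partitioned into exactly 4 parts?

136

There are 136 such partitions.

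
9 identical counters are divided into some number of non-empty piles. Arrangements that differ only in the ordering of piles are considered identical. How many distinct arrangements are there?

30

A partial list (first 12 by largest part):
9
1 + 8
2 + 7
1 + 1 + 7
3 + 6
1 + 2 + 6
1 + 1 + 1 + 6
4 + 5
1 + 3 + 5
2 + 2 + 5
1 + 1 + 2 + 5
1 + 1 + 1 + 1 + 5
…and 18 more, for 30 total.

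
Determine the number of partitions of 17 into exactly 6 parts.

A partial list (first 12 by largest part):
1 + 1 + 1 + 1 + 1 + 12
1 + 1 + 1 + 1 + 2 + 11
1 + 1 + 1 + 1 + 3 + 10
1 + 1 + 1 + 2 + 2 + 10
1 + 1 + 1 + 1 + 4 + 9
1 + 1 + 1 + 2 + 3 + 9
1 + 1 + 2 + 2 + 2 + 9
1 + 1 + 1 + 1 + 5 + 8
1 + 1 + 1 + 2 + 4 + 8
1 + 1 + 1 + 3 + 3 + 8
1 + 1 + 2 + 2 + 3 + 8
1 + 2 + 2 + 2 + 2 + 8
…and 32 more, for 44 total.

44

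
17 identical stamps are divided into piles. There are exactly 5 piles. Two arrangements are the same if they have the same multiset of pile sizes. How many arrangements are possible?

A partial list (first 12 by largest part):
13+1+1+1+1
12+2+1+1+1
11+3+1+1+1
11+2+2+1+1
10+4+1+1+1
10+3+2+1+1
10+2+2+2+1
9+5+1+1+1
9+4+2+1+1
9+3+3+1+1
9+3+2+2+1
9+2+2+2+2
…and 35 more, for 47 total.

47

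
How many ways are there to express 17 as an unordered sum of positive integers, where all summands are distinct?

A partial list (first 12 by largest part):
17
16+1
15+2
14+3
14+2+1
13+4
13+3+1
12+5
12+4+1
12+3+2
11+6
11+5+1
…and 26 more, for 38 total.

38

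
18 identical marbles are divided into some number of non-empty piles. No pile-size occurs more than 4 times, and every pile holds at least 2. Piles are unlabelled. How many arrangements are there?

80

A full systematic count gives 80.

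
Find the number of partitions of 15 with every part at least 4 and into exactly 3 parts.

3

Listing the qualifying partitions of 15:
7, 4, 4
6, 5, 4
5, 5, 5
That's 3 in total.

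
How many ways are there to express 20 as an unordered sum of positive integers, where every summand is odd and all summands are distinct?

7

The partitions of 20 that satisfy the conditions:
19 + 1
17 + 3
15 + 5
13 + 7
11 + 9
11 + 5 + 3 + 1
9 + 7 + 3 + 1
Counting gives 7.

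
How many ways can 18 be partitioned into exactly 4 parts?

A partial list (first 12 by largest part):
1 + 1 + 1 + 15
1 + 1 + 2 + 14
1 + 1 + 3 + 13
1 + 2 + 2 + 13
1 + 1 + 4 + 12
1 + 2 + 3 + 12
2 + 2 + 2 + 12
1 + 1 + 5 + 11
1 + 2 + 4 + 11
1 + 3 + 3 + 11
2 + 2 + 3 + 11
1 + 1 + 6 + 10
…and 35 more, for 47 total.

47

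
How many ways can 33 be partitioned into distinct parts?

Direct enumeration gives 448 partitions.

448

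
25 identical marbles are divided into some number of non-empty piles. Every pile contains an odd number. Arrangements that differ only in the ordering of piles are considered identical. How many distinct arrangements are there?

Direct enumeration gives 142 partitions.

142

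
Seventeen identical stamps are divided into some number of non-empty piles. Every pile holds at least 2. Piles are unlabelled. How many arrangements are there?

A partial list (first 12 by largest part):
17
15+2
14+3
13+4
13+2+2
12+5
12+3+2
11+6
11+4+2
11+3+3
11+2+2+2
10+7
…and 54 more, for 66 total.

66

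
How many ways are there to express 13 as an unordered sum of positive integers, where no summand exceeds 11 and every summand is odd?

Enumerating:
11,1,1
9,3,1
9,1,1,1,1
7,5,1
7,3,3
7,3,1,1,1
7,1,1,1,1,1,1
5,5,3
5,5,1,1,1
5,3,3,1,1
5,3,1,1,1,1,1
5,1,1,1,1,1,1,1,1
3,3,3,3,1
3,3,3,1,1,1,1
3,3,1,1,1,1,1,1,1
3,1,1,1,1,1,1,1,1,1,1
1,1,1,1,1,1,1,1,1,1,1,1,1

17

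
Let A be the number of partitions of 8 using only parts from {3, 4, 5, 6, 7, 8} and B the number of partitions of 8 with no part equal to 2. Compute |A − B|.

8

Partitions of 8 using only parts from {3, 4, 5, 6, 7, 8}: 3.
Partitions of 8 with no part equal to 2: 11.
|3 − 11| = 8.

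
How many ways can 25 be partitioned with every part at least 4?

57

There are too many to list fully; the first 12 (by largest part) are:
25
21, 4
20, 5
19, 6
18, 7
17, 8
17, 4, 4
16, 9
16, 5, 4
15, 10
15, 6, 4
15, 5, 5
…and 45 more, for 57 total.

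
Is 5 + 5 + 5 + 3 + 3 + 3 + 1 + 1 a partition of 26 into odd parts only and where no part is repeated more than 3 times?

Yes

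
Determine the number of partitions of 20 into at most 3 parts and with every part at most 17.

40

A partial list (first 12 by largest part):
17+3
17+2+1
16+4
16+3+1
16+2+2
15+5
15+4+1
15+3+2
14+6
14+5+1
14+4+2
14+3+3
…and 28 more, for 40 total.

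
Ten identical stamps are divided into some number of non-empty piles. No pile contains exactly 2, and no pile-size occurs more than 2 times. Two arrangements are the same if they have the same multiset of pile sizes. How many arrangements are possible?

11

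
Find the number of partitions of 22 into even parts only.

56

There are too many to list fully; the first 12 (by largest part) are:
22
2 + 20
4 + 18
2 + 2 + 18
6 + 16
2 + 4 + 16
2 + 2 + 2 + 16
8 + 14
2 + 6 + 14
4 + 4 + 14
2 + 2 + 4 + 14
2 + 2 + 2 + 2 + 14
…and 44 more, for 56 total.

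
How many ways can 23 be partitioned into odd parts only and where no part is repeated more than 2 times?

There are too many to list fully; the first 12 (by largest part) are:
23
21 + 1 + 1
19 + 3 + 1
17 + 5 + 1
17 + 3 + 3
15 + 7 + 1
15 + 5 + 3
15 + 3 + 3 + 1 + 1
13 + 9 + 1
13 + 7 + 3
13 + 5 + 5
13 + 5 + 3 + 1 + 1
…and 14 more, for 26 total.

26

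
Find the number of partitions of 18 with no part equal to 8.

343

A full systematic count gives 343.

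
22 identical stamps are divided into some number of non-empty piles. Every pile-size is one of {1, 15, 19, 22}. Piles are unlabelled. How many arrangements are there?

Listing the qualifying partitions of 22:
22
19, 1, 1, 1
15, 1, 1, 1, 1, 1, 1, 1
1, 1, 1, 1, 1, 1, 1, 1, 1, 1, 1, 1, 1, 1, 1, 1, 1, 1, 1, 1, 1, 1
That's 4 in total.

4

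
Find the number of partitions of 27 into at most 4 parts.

225

Enumerating by decreasing first part gives 225 partitions in all.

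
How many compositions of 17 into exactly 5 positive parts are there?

By stars and bars with positive parts, the count is C(16,4) = 1820.

1820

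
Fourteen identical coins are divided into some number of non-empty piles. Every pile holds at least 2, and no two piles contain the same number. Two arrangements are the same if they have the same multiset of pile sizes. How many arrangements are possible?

They are:
14
12 + 2
11 + 3
10 + 4
9 + 5
9 + 3 + 2
8 + 6
8 + 4 + 2
7 + 5 + 2
7 + 4 + 3
6 + 5 + 3
5 + 4 + 3 + 2
Counting gives 12.

12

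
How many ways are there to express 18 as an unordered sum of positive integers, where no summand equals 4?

A full systematic count gives 250.

250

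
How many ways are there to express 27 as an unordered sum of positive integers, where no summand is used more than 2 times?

731

Direct enumeration gives 731 partitions.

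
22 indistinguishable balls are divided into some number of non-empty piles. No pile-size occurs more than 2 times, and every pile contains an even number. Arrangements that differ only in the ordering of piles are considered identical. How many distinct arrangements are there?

There are too many to list fully; the first 12 (by largest part) are:
22
20+2
18+4
18+2+2
16+6
16+4+2
14+8
14+6+2
14+4+4
14+4+2+2
12+10
12+8+2
…and 15 more, for 27 total.

27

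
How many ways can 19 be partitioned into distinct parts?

54

A partial list (first 12 by largest part):
19
18, 1
17, 2
16, 3
16, 2, 1
15, 4
15, 3, 1
14, 5
14, 4, 1
14, 3, 2
13, 6
13, 5, 1
…and 42 more, for 54 total.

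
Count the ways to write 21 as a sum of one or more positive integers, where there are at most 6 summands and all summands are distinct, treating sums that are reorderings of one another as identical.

76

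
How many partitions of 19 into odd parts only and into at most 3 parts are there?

The partitions of 19 that satisfy the conditions:
19
17 + 1 + 1
15 + 3 + 1
13 + 5 + 1
13 + 3 + 3
11 + 7 + 1
11 + 5 + 3
9 + 9 + 1
9 + 7 + 3
9 + 5 + 5
7 + 7 + 5

11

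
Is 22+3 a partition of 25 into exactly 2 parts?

The parts sum to 25, and the condition 'there are exactly 2 summands' holds.

Yes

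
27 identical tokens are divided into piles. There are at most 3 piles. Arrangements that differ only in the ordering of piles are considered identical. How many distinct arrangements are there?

75

Enumerating by decreasing first part gives 75 partitions in all.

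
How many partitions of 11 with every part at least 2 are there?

14

The partitions of 11 that satisfy the conditions:
11
2, 9
3, 8
4, 7
2, 2, 7
5, 6
2, 3, 6
2, 4, 5
3, 3, 5
2, 2, 2, 5
3, 4, 4
2, 2, 3, 4
2, 3, 3, 3
2, 2, 2, 2, 3
That's 14 in total.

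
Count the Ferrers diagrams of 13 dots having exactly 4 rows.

18

The partitions of 13 that satisfy the conditions:
10,1,1,1
9,2,1,1
8,3,1,1
8,2,2,1
7,4,1,1
7,3,2,1
7,2,2,2
6,5,1,1
6,4,2,1
6,3,3,1
6,3,2,2
5,5,2,1
5,4,3,1
5,4,2,2
5,3,3,2
4,4,4,1
4,4,3,2
4,3,3,3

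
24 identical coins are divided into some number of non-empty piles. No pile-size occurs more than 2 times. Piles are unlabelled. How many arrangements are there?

431

Direct enumeration gives 431 partitions.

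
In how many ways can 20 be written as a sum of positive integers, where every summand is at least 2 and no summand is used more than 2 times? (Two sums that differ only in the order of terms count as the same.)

Enumerating by decreasing first part gives 82 partitions in all.

82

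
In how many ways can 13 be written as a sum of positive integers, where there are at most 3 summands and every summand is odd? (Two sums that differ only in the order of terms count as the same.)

Listing the qualifying partitions of 13:
13
11, 1, 1
9, 3, 1
7, 5, 1
7, 3, 3
5, 5, 3
That's 6 in total.

6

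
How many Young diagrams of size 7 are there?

They are:
7
6+1
5+2
5+1+1
4+3
4+2+1
4+1+1+1
3+3+1
3+2+2
3+2+1+1
3+1+1+1+1
2+2+2+1
2+2+1+1+1
2+1+1+1+1+1
1+1+1+1+1+1+1

15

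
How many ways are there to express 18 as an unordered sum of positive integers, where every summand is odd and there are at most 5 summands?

16

The partitions of 18 that satisfy the conditions:
17,1
15,3
15,1,1,1
13,5
13,3,1,1
11,7
11,5,1,1
11,3,3,1
9,9
9,7,1,1
9,5,3,1
9,3,3,3
7,7,3,1
7,5,5,1
7,5,3,3
5,5,5,3
That's 16 in total.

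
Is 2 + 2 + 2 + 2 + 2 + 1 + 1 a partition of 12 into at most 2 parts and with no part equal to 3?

The parts sum to 12, and the condition 'there are at most 2 summands' is violated.

No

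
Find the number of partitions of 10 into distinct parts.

The partitions of 10 that satisfy the conditions:
10
9+1
8+2
7+3
7+2+1
6+4
6+3+1
5+4+1
5+3+2
4+3+2+1
Counting gives 10.

10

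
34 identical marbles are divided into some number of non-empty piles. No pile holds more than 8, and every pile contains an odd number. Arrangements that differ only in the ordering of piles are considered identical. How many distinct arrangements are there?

116

Counting exhaustively, 116 partitions satisfy the conditions.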